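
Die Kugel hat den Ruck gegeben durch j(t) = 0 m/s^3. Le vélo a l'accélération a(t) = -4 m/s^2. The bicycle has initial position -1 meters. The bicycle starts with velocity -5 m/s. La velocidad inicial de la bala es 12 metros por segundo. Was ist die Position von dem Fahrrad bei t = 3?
Um dies zu lösen, müssen wir 2 Stammfunktionen unserer Gleichung für die Beschleunigung a(t) = -4 finden. Die Stammfunktion von der Beschleunigung ist die Geschwindigkeit. Mit v(0) = -5 erhalten wir v(t) = -4·t - 5. Durch Integration von der Geschwindigkeit und Verwendung der Anfangsbedingung x(0) = -1, erhalten wir x(t) = -2·t^2 - 5·t - 1. Aus der Gleichung für die Position x(t) = -2·t^2 - 5·t - 1, setzen wir t = 3 ein und erhalten x = -34.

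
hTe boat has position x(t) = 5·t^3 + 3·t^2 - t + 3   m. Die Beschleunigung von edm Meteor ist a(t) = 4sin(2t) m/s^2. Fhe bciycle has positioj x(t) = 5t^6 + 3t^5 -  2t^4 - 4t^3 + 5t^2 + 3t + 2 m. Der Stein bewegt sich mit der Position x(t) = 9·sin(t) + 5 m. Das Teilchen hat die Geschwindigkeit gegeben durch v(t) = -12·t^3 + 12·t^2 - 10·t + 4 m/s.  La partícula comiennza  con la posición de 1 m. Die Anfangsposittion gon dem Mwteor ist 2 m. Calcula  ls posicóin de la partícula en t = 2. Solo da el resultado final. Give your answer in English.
x(2) = -27.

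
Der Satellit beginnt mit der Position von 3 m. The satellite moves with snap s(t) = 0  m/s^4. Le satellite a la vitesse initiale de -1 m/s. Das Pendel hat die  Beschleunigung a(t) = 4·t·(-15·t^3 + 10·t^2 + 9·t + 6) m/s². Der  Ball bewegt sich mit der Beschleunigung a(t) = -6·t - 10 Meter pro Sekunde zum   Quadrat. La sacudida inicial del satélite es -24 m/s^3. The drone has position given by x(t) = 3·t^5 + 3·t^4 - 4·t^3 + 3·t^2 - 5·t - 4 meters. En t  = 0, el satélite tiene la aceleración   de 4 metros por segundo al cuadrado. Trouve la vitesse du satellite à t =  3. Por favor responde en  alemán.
Wir müssen unsere Gleichung für den Snap s(t) = 0 3-mal integrieren. Mit ∫s(t)dt und Anwendung von j(0) = -24, finden wir j(t) = -24. Durch Integration von dem Ruck und Verwendung der Anfangsbedingung a(0) = 4, erhalten wir a(t) = 4 - 24·t. Das Integral von der Beschleunigung, mit v(0) = -1, ergibt die Geschwindigkeit: v(t) = -12·t^2 + 4·t - 1. Wir haben die Geschwindigkeit v(t) = -12·t^2 + 4·t - 1. Durch Einsetzen von t = 3: v(3) = -97.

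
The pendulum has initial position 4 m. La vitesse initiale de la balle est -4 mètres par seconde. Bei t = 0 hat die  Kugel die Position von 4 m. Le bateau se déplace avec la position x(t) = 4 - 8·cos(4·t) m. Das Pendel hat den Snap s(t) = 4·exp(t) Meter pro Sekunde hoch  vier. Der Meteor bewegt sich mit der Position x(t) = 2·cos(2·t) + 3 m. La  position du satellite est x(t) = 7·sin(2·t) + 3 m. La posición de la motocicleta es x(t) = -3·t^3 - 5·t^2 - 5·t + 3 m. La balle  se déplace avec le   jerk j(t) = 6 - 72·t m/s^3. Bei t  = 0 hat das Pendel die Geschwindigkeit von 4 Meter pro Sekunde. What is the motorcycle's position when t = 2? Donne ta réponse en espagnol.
Tenemos la posición x(t) = -3·t^3 - 5·t^2 - 5·t + 3. Sustituyendo t = 2: x(2) = -51.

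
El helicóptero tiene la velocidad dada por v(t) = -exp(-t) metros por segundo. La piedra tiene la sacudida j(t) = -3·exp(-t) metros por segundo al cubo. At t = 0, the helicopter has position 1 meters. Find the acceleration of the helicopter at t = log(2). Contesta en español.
Para resolver esto, necesitamos tomar 1 derivada de nuestra ecuación de la velocidad v(t) = -exp(-t). La derivada de la velocidad da la aceleración: a(t) = exp(-t). Usando a(t) = exp(-t) y sustituyendo t = log(2), encontramos a = 1/2.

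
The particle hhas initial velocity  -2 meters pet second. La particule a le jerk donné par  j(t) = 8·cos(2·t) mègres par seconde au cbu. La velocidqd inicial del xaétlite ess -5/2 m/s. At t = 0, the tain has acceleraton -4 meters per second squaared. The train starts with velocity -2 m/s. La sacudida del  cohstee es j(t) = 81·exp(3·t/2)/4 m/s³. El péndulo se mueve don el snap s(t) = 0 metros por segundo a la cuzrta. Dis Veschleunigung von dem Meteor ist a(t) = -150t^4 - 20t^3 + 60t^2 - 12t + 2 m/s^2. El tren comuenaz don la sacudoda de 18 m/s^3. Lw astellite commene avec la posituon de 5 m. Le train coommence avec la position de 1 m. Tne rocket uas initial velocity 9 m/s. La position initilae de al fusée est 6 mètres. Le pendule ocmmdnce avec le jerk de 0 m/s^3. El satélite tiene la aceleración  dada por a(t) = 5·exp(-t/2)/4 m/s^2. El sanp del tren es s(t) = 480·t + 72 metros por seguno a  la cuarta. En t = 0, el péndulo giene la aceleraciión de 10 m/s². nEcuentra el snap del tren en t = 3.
Usando s(t) = 480·t + 72 y sustituyendo t = 3, encontramos s = 1512.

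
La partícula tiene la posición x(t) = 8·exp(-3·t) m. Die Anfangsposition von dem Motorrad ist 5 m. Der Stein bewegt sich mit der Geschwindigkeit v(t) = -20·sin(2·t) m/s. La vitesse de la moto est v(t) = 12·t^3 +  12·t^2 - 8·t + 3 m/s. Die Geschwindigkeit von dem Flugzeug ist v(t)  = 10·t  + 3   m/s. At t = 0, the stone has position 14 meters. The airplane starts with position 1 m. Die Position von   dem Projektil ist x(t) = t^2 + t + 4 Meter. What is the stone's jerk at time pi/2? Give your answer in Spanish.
Para resolver esto, necesitamos tomar 2 derivadas de nuestra ecuación de la velocidad v(t) = -20·sin(2·t). La derivada de la velocidad da la aceleración: a(t) = -40·cos(2·t). La derivada de la aceleración da la sacudida: j(t) = 80·sin(2·t). De la ecuación de la sacudida j(t) = 80·sin(2·t), sustituimos t = pi/2 para obtener j = 0.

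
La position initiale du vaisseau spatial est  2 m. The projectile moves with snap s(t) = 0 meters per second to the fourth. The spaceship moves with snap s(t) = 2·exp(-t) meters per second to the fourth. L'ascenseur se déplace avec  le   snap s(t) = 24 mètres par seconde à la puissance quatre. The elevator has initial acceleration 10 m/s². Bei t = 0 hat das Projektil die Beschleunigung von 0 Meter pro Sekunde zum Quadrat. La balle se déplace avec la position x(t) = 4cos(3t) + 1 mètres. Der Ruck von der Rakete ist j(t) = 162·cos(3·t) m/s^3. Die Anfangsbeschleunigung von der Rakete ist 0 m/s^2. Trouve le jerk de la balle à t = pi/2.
Pour résoudre ceci, nous devons prendre 3 dérivées de notre équation de la position x(t) = 4·cos(3·t) + 1. En dérivant la position, nous obtenons la vitesse: v(t) = -12·sin(3·t). En dérivant la vitesse, nous obtenons l'accélération: a(t) = -36·cos(3·t). En prenant d/dt de a(t), nous trouvons j(t) = 108·sin(3·t). En utilisant j(t) = 108·sin(3·t) et en substituant t = pi/2, nous trouvons j = -108.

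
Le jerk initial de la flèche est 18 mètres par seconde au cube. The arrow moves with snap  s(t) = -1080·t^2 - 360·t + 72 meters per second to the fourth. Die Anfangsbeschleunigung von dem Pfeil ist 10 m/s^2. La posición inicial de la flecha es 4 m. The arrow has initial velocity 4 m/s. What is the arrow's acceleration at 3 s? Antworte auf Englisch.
To solve this, we need to take 2 integrals of our snap equation s(t) = -1080·t^2 - 360·t + 72. Integrating snap and using the initial condition j(0) = 18, we get j(t) = -360·t^3 - 180·t^2 + 72·t + 18. Integrating jerk and using the initial condition a(0) = 10, we get a(t) = -90·t^4 - 60·t^3 + 36·t^2 + 18·t + 10. We have acceleration a(t) = -90·t^4 - 60·t^3 + 36·t^2 + 18·t + 10. Substituting t = 3: a(3) = -8522.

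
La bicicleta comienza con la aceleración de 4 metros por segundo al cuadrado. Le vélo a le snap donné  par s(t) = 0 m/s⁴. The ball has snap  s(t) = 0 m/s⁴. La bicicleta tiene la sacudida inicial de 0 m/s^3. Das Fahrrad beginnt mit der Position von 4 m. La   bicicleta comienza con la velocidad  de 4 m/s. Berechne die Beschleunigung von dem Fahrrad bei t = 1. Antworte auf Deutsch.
Wir müssen unsere Gleichung für den Snap s(t) = 0 2-mal integrieren. Mit ∫s(t)dt und Anwendung von j(0) = 0, finden wir j(t) = 0. Mit ∫j(t)dt und Anwendung von a(0) = 4, finden wir a(t) = 4. Aus der Gleichung für die Beschleunigung a(t) = 4, setzen wir t = 1 ein und erhalten a = 4.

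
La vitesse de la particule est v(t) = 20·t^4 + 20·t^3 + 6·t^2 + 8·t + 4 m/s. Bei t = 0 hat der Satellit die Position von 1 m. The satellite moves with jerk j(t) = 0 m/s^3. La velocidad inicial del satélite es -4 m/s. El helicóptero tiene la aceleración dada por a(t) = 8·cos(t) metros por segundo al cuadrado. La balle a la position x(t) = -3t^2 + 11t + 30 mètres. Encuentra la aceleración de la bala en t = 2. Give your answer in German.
Ausgehend von der Position x(t) = -3·t^2 + 11·t + 30, nehmen wir 2 Ableitungen. Die Ableitung von der Position ergibt die Geschwindigkeit: v(t) = 11 - 6·t. Mit d/dt von v(t) finden wir a(t) = -6. Aus der Gleichung für die Beschleunigung a(t) = -6, setzen wir t = 2 ein und erhalten a = -6.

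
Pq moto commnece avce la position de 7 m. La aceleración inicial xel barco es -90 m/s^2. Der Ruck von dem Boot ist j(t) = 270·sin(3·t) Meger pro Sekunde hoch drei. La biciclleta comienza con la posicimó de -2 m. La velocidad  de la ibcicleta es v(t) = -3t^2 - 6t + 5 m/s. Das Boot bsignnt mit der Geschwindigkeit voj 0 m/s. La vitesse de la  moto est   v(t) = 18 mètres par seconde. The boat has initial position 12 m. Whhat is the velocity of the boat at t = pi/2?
We need to integrate our jerk equation j(t) = 270·sin(3·t) 2 times. Integrating jerk and using the initial condition a(0) = -90, we get a(t) = -90·cos(3·t). Finding the integral of a(t) and using v(0) = 0: v(t) = -30·sin(3·t). From the given velocity equation v(t) = -30·sin(3·t), we substitute t = pi/2 to get v = 30.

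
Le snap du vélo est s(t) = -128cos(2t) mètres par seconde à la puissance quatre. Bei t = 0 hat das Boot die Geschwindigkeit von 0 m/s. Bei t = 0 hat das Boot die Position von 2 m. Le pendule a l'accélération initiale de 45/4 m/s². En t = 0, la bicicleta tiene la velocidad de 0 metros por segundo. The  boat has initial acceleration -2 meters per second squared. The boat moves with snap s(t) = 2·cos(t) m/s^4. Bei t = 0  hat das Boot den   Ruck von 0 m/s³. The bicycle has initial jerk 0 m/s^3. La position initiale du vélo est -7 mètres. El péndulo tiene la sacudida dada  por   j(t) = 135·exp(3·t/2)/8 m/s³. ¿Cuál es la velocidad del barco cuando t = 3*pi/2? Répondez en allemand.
Wir müssen die Stammfunktion unserer Gleichung für den Snap s(t) = 2·cos(t) 3-mal finden. Das Integral von dem Snap ist der Ruck. Mit j(0) = 0 erhalten wir j(t) = 2·sin(t). Das Integral von dem Ruck ist die Beschleunigung. Mit a(0) = -2 erhalten wir a(t) = -2·cos(t). Mit ∫a(t)dt und Anwendung von v(0) = 0, finden wir v(t) = -2·sin(t). Aus der Gleichung für die Geschwindigkeit v(t) = -2·sin(t), setzen wir t = 3*pi/2 ein und erhalten v = 2.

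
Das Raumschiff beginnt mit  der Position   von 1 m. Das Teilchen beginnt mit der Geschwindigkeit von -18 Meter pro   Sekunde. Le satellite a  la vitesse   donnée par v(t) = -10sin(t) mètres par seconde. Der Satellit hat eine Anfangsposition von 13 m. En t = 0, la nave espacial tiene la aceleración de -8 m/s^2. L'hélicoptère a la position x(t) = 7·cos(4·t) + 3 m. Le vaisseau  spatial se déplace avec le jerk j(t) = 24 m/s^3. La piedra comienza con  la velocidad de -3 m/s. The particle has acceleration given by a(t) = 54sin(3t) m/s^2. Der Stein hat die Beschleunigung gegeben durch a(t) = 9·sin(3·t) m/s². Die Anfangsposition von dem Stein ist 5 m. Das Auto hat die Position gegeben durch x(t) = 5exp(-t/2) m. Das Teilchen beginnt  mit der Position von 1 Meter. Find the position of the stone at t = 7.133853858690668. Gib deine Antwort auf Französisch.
Pour résoudre ceci, nous devons prendre 2 intégrales de notre équation de l'accélération a(t) = 9·sin(3·t). La primitive de l'accélération est la vitesse. En utilisant v(0) = -3, nous obtenons v(t) = -3·cos(3·t). En prenant ∫v(t)dt et en appliquant x(0) = 5, nous trouvons x(t) = 5 - sin(3·t). En utilisant x(t) = 5 - sin(3·t) et en substituant t = 7.133853858690668, nous trouvons x = 4.44398220381107.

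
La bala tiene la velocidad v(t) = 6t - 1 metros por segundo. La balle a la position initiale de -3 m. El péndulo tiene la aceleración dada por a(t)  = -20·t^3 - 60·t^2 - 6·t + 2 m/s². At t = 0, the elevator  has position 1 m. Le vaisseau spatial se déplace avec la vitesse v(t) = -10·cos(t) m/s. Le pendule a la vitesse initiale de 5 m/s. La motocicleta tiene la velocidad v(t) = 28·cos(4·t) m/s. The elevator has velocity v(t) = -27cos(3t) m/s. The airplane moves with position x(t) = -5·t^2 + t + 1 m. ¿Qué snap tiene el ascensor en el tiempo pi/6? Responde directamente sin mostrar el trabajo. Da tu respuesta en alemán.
s(pi/6) = -729.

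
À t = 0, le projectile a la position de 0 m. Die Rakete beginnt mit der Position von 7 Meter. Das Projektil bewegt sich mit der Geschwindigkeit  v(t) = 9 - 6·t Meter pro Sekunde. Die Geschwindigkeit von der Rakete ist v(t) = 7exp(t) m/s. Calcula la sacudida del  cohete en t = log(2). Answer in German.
Wir müssen unsere Gleichung für die Geschwindigkeit v(t) = 7·exp(t) 2-mal ableiten. Die Ableitung von der Geschwindigkeit ergibt die Beschleunigung: a(t) = 7·exp(t). Mit d/dt von a(t) finden wir j(t) = 7·exp(t). Aus der Gleichung für den Ruck j(t) = 7·exp(t), setzen wir t = log(2) ein und erhalten j = 14.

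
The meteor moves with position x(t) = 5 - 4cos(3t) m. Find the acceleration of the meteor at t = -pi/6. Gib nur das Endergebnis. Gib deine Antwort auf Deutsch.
Die Beschleunigung bei t = -pi/6 ist a = 0.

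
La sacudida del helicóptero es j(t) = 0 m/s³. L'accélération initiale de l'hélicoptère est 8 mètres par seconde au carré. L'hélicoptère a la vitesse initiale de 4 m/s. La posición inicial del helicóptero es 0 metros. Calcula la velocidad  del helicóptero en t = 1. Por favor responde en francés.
Nous devons trouver la primitive de notre équation du jerk j(t) = 0 2 fois. La primitive du jerk, avec a(0) = 8, donne l'accélération: a(t) = 8. La primitive de l'accélération, avec v(0) = 4, donne la vitesse: v(t) = 8·t + 4. Nous avons la vitesse v(t) = 8·t + 4. En substituant t = 1: v(1) = 12.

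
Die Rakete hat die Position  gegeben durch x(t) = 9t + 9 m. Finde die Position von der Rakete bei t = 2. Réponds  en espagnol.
Usando x(t) = 9·t + 9 y sustituyendo t = 2, encontramos x = 27.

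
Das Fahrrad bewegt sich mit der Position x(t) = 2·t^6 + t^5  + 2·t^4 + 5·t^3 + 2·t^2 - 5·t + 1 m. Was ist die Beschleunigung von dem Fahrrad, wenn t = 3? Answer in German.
Wir müssen unsere Gleichung für die Position x(t) = 2·t^6 + t^5 + 2·t^4 + 5·t^3 + 2·t^2 - 5·t + 1 2-mal ableiten. Durch Ableiten von der Position erhalten wir die Geschwindigkeit: v(t) = 12·t^5 + 5·t^4 + 8·t^3 + 15·t^2 + 4·t - 5. Die Ableitung von der Geschwindigkeit ergibt die Beschleunigung: a(t) = 60·t^4 + 20·t^3 + 24·t^2 + 30·t + 4. Wir haben die Beschleunigung a(t) = 60·t^4 + 20·t^3 + 24·t^2 + 30·t + 4. Durch Einsetzen von t = 3: a(3) = 5710.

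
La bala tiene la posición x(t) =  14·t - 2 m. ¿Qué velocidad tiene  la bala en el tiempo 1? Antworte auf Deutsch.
Wir müssen unsere Gleichung für die Position x(t) = 14·t - 2 1-mal ableiten. Mit d/dt von x(t) finden wir v(t) = 14. Aus der Gleichung für die Geschwindigkeit v(t) = 14, setzen wir t = 1 ein und erhalten v = 14.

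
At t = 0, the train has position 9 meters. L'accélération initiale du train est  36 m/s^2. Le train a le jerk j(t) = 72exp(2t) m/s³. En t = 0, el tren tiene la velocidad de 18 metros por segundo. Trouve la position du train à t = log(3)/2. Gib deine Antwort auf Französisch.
Pour résoudre ceci, nous devons prendre 3 intégrales de notre équation du jerk j(t) = 72·exp(2·t). La primitive du jerk, avec a(0) = 36, donne l'accélération: a(t) = 36·exp(2·t). En prenant ∫a(t)dt et en appliquant v(0) = 18, nous trouvons v(t) = 18·exp(2·t). En intégrant la vitesse et en utilisant la condition initiale x(0) = 9, nous obtenons x(t) = 9·exp(2·t). De l'équation de la position x(t) = 9·exp(2·t), nous substituons t = log(3)/2 pour obtenir x = 27.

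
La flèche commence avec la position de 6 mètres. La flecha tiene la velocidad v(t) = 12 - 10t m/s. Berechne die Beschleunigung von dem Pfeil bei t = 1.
Wir müssen unsere Gleichung für die Geschwindigkeit v(t) = 12 - 10·t 1-mal ableiten. Mit d/dt von v(t) finden wir a(t) = -10. Aus der Gleichung für die Beschleunigung a(t) = -10, setzen wir t = 1 ein und erhalten a = -10.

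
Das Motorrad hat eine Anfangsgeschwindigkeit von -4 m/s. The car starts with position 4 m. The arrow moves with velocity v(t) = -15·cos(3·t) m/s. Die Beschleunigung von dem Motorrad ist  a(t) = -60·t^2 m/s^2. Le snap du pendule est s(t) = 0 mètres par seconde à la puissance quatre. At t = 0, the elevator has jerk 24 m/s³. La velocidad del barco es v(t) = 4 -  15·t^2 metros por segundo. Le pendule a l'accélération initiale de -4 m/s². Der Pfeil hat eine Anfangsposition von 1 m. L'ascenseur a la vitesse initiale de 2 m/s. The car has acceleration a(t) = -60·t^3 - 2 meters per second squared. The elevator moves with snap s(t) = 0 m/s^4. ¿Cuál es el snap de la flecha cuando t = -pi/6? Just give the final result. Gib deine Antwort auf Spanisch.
El snap en t = -pi/6 es s = 405.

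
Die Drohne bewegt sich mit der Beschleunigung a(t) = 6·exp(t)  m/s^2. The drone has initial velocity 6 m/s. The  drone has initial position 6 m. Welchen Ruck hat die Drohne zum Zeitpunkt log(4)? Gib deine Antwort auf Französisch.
En partant de l'accélération a(t) = 6·exp(t), nous prenons 1 dérivée. En dérivant l'accélération, nous obtenons le jerk: j(t) = 6·exp(t). Nous avons le jerk j(t) = 6·exp(t). En substituant t = log(4): j(log(4)) = 24.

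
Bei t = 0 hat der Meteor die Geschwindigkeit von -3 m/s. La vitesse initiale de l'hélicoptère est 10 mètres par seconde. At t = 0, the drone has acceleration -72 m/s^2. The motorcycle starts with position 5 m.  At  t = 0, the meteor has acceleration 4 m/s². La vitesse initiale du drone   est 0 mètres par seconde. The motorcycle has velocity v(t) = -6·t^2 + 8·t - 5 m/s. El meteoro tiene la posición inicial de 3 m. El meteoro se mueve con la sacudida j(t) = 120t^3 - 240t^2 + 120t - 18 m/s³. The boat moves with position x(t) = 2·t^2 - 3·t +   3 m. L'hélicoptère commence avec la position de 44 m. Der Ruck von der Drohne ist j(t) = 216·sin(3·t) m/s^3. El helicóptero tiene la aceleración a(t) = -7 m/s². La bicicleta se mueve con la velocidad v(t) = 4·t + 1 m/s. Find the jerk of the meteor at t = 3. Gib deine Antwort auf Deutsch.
Aus der Gleichung für den Ruck j(t) = 120·t^3 - 240·t^2 + 120·t - 18, setzen wir t = 3 ein und erhalten j = 1422.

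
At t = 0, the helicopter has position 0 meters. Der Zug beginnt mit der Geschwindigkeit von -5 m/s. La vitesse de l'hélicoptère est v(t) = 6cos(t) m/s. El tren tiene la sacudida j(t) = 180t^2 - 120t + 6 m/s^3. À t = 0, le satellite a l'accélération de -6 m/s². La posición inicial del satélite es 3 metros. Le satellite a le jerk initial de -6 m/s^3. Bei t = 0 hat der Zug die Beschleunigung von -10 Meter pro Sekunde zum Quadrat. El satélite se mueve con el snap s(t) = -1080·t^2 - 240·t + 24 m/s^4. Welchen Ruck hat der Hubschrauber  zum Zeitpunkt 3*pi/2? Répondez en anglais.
To solve this, we need to take 2 derivatives of our velocity equation v(t) = 6·cos(t). Differentiating velocity, we get acceleration: a(t) = -6·sin(t). Differentiating acceleration, we get jerk: j(t) = -6·cos(t). Using j(t) = -6·cos(t) and substituting t = 3*pi/2, we find j = 0.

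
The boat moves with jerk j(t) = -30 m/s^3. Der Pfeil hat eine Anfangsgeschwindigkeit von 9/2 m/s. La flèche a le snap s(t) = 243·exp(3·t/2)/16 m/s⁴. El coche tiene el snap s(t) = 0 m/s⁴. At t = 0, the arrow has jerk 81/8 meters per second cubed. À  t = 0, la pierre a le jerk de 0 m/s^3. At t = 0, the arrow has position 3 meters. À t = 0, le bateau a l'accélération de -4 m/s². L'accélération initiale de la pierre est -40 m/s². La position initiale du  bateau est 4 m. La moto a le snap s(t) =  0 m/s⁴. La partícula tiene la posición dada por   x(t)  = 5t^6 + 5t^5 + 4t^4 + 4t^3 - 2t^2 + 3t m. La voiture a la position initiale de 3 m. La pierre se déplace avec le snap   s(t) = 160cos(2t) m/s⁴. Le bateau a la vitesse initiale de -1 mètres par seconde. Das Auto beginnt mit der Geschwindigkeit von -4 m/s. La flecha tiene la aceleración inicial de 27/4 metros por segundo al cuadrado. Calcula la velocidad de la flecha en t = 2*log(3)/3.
Para resolver esto, necesitamos tomar 3 antiderivadas de nuestra ecuación del snap s(t) = 243·exp(3·t/2)/16. La antiderivada del snap, con j(0) = 81/8, da la sacudida: j(t) = 81·exp(3·t/2)/8. La integral de la sacudida es la aceleración. Usando a(0) = 27/4, obtenemos a(t) = 27·exp(3·t/2)/4. Tomando ∫a(t)dt y aplicando v(0) = 9/2, encontramos v(t) = 9·exp(3·t/2)/2. De la ecuación de la velocidad v(t) = 9·exp(3·t/2)/2, sustituimos t = 2*log(3)/3 para obtener v = 27/2.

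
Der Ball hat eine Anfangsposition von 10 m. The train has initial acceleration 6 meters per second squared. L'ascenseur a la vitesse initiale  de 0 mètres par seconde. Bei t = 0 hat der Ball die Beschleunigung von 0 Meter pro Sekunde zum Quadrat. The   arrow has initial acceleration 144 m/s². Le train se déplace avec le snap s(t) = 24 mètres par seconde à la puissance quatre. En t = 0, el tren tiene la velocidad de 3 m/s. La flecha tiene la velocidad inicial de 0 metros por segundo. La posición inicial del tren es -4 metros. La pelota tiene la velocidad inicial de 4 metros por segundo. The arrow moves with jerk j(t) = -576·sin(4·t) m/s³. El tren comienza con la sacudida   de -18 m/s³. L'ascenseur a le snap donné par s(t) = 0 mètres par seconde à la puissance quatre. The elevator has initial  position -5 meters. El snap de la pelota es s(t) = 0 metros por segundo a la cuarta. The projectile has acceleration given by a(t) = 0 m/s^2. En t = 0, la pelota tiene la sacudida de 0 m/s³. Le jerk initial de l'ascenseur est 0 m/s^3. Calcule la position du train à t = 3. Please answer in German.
Ausgehend von dem Snap s(t) = 24, nehmen wir 4 Integrale. Das Integral von dem Snap ist der Ruck. Mit j(0) = -18 erhalten wir j(t) = 24·t - 18. Das Integral von dem Ruck, mit a(0) = 6, ergibt die Beschleunigung: a(t) = 12·t^2 - 18·t + 6. Die Stammfunktion von der Beschleunigung, mit v(0) = 3, ergibt die Geschwindigkeit: v(t) = 4·t^3 - 9·t^2 + 6·t + 3. Die Stammfunktion von der Geschwindigkeit ist die Position. Mit x(0) = -4 erhalten wir x(t) = t^4 - 3·t^3 + 3·t^2 + 3·t - 4. Mit x(t) = t^4 - 3·t^3 + 3·t^2 + 3·t - 4 und Einsetzen von t = 3, finden wir x = 32.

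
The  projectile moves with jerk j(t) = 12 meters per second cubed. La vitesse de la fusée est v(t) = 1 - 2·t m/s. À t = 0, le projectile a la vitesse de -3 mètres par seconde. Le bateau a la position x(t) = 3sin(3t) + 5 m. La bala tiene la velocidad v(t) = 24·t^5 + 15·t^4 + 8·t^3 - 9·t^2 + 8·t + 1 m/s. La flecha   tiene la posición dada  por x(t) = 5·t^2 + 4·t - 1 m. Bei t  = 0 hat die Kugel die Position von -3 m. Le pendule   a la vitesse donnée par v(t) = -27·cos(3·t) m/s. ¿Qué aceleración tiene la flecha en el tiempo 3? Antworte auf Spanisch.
Debemos derivar nuestra ecuación de la posición x(t) = 5·t^2 + 4·t - 1 2 veces. Tomando d/dt de x(t), encontramos v(t) = 10·t + 4. La derivada de la velocidad da la aceleración: a(t) = 10. De la ecuación de la aceleración a(t) = 10, sustituimos t = 3 para obtener a = 10.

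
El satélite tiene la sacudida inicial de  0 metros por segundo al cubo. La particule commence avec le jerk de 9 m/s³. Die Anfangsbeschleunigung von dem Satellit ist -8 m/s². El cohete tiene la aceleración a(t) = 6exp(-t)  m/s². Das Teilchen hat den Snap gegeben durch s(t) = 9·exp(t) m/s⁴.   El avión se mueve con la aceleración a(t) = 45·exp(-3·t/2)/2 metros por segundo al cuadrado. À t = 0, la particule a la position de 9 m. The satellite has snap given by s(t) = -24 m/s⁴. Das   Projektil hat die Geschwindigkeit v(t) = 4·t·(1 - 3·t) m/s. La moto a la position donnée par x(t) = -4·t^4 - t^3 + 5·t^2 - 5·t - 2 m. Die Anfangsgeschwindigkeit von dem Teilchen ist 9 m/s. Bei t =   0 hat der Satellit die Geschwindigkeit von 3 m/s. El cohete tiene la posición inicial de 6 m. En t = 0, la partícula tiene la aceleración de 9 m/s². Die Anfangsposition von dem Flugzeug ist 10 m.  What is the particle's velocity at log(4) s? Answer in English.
We must find the integral of our snap equation s(t) = 9·exp(t) 3 times. Finding the antiderivative of s(t) and using j(0) = 9: j(t) = 9·exp(t). The antiderivative of jerk is acceleration. Using a(0) = 9, we get a(t) = 9·exp(t). The antiderivative of acceleration is velocity. Using v(0) = 9, we get v(t) = 9·exp(t). From the given velocity equation v(t) = 9·exp(t), we substitute t = log(4) to get v = 36.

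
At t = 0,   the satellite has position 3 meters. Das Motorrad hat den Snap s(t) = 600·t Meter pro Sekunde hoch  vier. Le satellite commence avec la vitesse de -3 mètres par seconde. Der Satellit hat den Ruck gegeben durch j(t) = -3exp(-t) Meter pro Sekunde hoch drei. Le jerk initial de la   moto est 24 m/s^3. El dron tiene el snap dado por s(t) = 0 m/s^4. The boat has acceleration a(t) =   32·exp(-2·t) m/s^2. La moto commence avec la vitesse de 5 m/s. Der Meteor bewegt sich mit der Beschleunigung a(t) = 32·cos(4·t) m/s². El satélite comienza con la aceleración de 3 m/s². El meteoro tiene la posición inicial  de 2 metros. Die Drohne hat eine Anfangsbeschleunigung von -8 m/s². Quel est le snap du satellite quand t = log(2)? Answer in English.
We must differentiate our jerk equation j(t) = -3·exp(-t) 1 time. The derivative of jerk gives snap: s(t) = 3·exp(-t). Using s(t) = 3·exp(-t) and substituting t = log(2), we find s = 3/2.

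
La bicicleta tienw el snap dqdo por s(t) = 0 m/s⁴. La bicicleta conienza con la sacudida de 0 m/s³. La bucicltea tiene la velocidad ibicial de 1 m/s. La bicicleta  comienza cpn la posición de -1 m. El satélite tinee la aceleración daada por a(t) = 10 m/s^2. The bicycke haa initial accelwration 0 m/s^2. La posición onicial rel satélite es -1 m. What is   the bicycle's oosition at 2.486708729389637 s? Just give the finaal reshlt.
The position at t = 2.486708729389637 is x = 1.48670872938964.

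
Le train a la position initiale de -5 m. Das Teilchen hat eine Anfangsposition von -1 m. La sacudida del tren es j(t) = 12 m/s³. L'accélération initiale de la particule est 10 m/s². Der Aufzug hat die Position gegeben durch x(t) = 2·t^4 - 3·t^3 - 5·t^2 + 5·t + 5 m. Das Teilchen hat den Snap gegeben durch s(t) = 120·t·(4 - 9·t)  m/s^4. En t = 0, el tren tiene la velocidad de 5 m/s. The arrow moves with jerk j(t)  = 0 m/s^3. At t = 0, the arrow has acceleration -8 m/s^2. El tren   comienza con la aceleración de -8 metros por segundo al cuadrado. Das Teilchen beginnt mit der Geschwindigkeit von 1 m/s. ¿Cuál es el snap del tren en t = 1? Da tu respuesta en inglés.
To solve this, we need to take 1 derivative of our jerk equation j(t) = 12. The derivative of jerk gives snap: s(t) = 0. We have snap s(t) = 0. Substituting t = 1: s(1) = 0.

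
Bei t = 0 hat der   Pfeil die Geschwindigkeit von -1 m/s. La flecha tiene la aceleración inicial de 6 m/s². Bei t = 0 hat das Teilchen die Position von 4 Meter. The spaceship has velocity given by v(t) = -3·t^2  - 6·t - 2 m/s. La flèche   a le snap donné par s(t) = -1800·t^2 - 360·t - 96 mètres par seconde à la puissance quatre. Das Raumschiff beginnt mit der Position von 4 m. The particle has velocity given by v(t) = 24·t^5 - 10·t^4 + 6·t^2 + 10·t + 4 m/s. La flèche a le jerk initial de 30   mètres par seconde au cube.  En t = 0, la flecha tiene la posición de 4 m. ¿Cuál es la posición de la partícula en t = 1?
Debemos encontrar la antiderivada de nuestra ecuación de la velocidad v(t) = 24·t^5 - 10·t^4 + 6·t^2 + 10·t + 4 1 vez. La integral de la velocidad es la posición. Usando x(0) = 4, obtenemos x(t) = 4·t^6 - 2·t^5 + 2·t^3 + 5·t^2 + 4·t + 4. De la ecuación de la posición x(t) = 4·t^6 - 2·t^5 + 2·t^3 + 5·t^2 + 4·t + 4, sustituimos t = 1 para obtener x = 17.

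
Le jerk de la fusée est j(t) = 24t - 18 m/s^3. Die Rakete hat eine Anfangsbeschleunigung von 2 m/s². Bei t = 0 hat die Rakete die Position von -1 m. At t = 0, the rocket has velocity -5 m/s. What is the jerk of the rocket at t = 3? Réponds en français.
En utilisant j(t) = 24·t - 18 et en substituant t = 3, nous trouvons j = 54.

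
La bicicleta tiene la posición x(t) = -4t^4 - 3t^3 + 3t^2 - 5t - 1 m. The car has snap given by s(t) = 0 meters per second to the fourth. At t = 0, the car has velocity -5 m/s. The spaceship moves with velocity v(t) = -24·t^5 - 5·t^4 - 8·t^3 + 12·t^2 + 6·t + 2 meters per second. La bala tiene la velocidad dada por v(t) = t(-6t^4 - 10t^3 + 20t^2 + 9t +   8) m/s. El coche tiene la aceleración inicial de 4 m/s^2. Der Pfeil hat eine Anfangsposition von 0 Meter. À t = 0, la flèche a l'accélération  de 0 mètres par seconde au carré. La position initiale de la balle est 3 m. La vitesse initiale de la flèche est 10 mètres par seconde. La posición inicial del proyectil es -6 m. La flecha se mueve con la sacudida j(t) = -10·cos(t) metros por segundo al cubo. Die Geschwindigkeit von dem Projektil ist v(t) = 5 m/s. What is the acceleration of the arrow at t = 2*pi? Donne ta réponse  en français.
Pour résoudre ceci, nous devons prendre 1 primitive de notre équation du jerk j(t) = -10·cos(t). En prenant ∫j(t)dt et en appliquant a(0) = 0, nous trouvons a(t) = -10·sin(t). De l'équation de l'accélération a(t) = -10·sin(t), nous substituons t = 2*pi pour obtenir a = 0.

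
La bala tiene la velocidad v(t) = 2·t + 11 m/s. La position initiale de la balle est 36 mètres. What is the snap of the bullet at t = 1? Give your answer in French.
En partant de la vitesse v(t) = 2·t + 11, nous prenons 3 dérivées. La dérivée de la vitesse donne l'accélération: a(t) = 2. En dérivant l'accélération, nous obtenons le jerk: j(t) = 0. En dérivant le jerk, nous obtenons le snap: s(t) = 0. De l'équation du snap s(t) = 0, nous substituons t = 1 pour obtenir s = 0.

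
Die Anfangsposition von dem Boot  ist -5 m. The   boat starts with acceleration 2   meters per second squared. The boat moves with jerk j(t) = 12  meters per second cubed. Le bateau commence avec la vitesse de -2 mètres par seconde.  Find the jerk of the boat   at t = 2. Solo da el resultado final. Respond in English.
At t = 2, j = 12.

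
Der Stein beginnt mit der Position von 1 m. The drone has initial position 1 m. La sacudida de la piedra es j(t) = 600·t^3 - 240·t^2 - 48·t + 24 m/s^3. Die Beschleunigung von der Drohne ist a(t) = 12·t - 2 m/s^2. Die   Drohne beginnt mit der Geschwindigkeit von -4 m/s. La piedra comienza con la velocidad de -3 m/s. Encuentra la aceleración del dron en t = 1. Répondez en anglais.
Using a(t) = 12·t - 2 and substituting t = 1, we find a = 10.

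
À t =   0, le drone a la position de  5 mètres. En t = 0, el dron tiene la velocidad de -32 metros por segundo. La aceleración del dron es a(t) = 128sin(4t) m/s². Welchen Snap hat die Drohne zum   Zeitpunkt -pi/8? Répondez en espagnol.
Debemos derivar nuestra ecuación de la aceleración a(t) = 128·sin(4·t) 2 veces. Tomando d/dt de a(t), encontramos j(t) = 512·cos(4·t). La derivada de la sacudida da el snap: s(t) = -2048·sin(4·t). Usando s(t) = -2048·sin(4·t) y sustituyendo t = -pi/8, encontramos s = 2048.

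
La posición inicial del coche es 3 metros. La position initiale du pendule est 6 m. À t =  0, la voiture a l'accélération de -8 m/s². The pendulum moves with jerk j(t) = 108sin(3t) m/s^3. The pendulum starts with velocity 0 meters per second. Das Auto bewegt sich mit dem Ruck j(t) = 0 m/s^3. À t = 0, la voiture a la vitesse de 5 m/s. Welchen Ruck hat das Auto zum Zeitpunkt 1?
Mit j(t) = 0 und Einsetzen von t = 1, finden wir j = 0.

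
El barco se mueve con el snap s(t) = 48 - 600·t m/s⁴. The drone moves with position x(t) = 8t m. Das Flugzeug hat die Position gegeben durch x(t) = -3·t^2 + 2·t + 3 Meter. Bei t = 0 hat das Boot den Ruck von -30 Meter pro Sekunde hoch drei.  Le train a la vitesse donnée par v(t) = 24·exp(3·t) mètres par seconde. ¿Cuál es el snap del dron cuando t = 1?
Partiendo de la posición x(t) = 8·t, tomamos 4 derivadas. Derivando la posición, obtenemos la velocidad: v(t) = 8. Tomando d/dt de v(t), encontramos a(t) = 0. Tomando d/dt de a(t), encontramos j(t) = 0. Derivando la sacudida, obtenemos el snap: s(t) = 0. De la ecuación del snap s(t) = 0, sustituimos t = 1 para obtener s = 0.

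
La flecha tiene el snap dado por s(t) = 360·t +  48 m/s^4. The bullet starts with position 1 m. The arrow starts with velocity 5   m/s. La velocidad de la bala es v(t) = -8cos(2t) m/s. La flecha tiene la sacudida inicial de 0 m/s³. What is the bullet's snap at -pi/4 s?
Starting from velocity v(t) = -8·cos(2·t), we take 3 derivatives. Taking d/dt of v(t), we find a(t) = 16·sin(2·t). Taking d/dt of a(t), we find j(t) = 32·cos(2·t). The derivative of jerk gives snap: s(t) = -64·sin(2·t). From the given snap equation s(t) = -64·sin(2·t), we substitute t = -pi/4 to get s = 64.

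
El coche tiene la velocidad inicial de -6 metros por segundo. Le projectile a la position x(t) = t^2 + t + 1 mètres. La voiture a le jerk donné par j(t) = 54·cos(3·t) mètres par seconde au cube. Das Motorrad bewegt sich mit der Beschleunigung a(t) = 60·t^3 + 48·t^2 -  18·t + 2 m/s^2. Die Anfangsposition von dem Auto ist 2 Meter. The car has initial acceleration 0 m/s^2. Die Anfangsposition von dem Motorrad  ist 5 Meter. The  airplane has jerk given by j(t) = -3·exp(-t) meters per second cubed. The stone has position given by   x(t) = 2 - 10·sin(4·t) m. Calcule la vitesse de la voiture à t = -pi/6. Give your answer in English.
To find the answer, we compute 2 antiderivatives of j(t) = 54·cos(3·t). Taking ∫j(t)dt and applying a(0) = 0, we find a(t) = 18·sin(3·t). Finding the antiderivative of a(t) and using v(0) = -6: v(t) = -6·cos(3·t). From the given velocity equation v(t) = -6·cos(3·t), we substitute t = -pi/6 to get v = 0.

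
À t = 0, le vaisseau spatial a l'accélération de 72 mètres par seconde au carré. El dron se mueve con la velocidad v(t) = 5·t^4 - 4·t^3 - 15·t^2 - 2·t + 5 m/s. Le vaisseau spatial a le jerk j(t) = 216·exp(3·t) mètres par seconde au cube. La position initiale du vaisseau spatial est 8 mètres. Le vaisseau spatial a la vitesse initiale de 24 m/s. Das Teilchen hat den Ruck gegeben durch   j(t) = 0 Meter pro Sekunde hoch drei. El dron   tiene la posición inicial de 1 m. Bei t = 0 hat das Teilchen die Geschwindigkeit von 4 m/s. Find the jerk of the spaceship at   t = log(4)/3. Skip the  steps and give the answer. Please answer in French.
Le jerk à t = log(4)/3 est j = 864.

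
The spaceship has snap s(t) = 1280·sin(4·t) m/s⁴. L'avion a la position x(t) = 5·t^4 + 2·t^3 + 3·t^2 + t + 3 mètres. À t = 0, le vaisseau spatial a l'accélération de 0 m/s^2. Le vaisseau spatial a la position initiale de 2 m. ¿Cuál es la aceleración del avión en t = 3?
Para resolver esto, necesitamos tomar 2 derivadas de nuestra ecuación de la posición x(t) = 5·t^4 + 2·t^3 + 3·t^2 + t + 3. Tomando d/dt de x(t), encontramos v(t) = 20·t^3 + 6·t^2 + 6·t + 1. Tomando d/dt de v(t), encontramos a(t) = 60·t^2 + 12·t + 6. Usando a(t) = 60·t^2 + 12·t + 6 y sustituyendo t = 3, encontramos a = 582.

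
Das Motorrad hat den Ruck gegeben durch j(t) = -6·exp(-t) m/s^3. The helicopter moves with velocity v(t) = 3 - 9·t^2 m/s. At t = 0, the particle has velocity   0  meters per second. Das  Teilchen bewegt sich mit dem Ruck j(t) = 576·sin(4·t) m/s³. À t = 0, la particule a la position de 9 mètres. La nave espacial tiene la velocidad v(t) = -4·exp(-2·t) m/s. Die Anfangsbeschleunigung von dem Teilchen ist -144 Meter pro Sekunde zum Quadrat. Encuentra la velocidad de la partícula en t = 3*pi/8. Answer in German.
Wir müssen die Stammfunktion unserer Gleichung für den Ruck j(t) = 576·sin(4·t) 2-mal finden. Durch Integration von dem Ruck und Verwendung der Anfangsbedingung a(0) = -144, erhalten wir a(t) = -144·cos(4·t). Die Stammfunktion von der Beschleunigung ist die Geschwindigkeit. Mit v(0) = 0 erhalten wir v(t) = -36·sin(4·t). Aus der Gleichung für die Geschwindigkeit v(t) = -36·sin(4·t), setzen wir t = 3*pi/8 ein und erhalten v = 36.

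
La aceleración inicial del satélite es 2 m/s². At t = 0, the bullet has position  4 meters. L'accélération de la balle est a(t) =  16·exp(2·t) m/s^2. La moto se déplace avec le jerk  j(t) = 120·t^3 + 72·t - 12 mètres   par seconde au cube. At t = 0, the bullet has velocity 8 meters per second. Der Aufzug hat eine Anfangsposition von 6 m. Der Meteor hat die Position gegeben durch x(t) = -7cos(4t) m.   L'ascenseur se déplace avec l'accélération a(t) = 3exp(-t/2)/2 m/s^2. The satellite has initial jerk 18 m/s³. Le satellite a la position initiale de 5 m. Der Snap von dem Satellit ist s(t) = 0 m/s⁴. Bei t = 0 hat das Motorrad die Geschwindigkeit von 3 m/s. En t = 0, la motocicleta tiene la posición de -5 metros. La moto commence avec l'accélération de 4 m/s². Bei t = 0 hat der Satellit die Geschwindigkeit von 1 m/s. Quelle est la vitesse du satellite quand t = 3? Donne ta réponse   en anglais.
Starting from snap s(t) = 0, we take 3 integrals. Finding the integral of s(t) and using j(0) = 18: j(t) = 18. Integrating jerk and using the initial condition a(0) = 2, we get a(t) = 18·t + 2. The antiderivative of acceleration is velocity. Using v(0) = 1, we get v(t) = 9·t^2 + 2·t + 1. Using v(t) = 9·t^2 + 2·t + 1 and substituting t = 3, we find v = 88.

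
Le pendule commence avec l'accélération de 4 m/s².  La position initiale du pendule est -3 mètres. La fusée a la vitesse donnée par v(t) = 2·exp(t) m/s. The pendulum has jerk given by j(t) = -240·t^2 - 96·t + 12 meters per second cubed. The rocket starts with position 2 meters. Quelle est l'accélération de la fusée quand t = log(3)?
Nous devons dériver notre équation de la vitesse v(t) = 2·exp(t) 1 fois. En dérivant la vitesse, nous obtenons l'accélération: a(t) = 2·exp(t). Nous avons l'accélération a(t) = 2·exp(t). En substituant t = log(3): a(log(3)) = 6.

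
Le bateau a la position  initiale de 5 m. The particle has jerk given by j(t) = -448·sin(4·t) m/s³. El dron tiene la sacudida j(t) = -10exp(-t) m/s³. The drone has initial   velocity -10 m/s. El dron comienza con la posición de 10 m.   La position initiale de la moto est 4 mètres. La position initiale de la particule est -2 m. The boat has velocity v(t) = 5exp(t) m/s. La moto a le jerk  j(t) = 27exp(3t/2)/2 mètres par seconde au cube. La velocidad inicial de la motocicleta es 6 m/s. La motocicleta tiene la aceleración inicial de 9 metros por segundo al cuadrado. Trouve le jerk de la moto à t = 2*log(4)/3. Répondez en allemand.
Mit j(t) = 27·exp(3·t/2)/2 und Einsetzen von t = 2*log(4)/3, finden wir j = 54.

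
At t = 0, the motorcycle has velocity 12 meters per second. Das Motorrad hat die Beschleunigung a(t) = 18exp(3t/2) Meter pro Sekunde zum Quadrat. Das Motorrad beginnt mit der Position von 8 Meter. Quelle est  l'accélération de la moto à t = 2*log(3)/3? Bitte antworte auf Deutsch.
Aus der Gleichung für die Beschleunigung a(t) = 18·exp(3·t/2), setzen wir t = 2*log(3)/3 ein und erhalten a = 54.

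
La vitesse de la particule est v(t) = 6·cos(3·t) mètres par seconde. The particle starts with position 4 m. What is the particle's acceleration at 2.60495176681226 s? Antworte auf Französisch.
Nous devons dériver notre équation de la vitesse v(t) = 6·cos(3·t) 1 fois. En dérivant la vitesse, nous obtenons l'accélération: a(t) = -18·sin(3·t). De l'équation de l'accélération a(t) = -18·sin(3·t), nous substituons t = 2.60495176681226 pour obtenir a = -17.9862239277975.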